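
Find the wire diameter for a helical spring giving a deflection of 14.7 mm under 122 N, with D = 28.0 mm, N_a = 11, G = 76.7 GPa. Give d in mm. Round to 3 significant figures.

3.80 mm

Required rate k = F/δ = 122/14.7 = 8.2993 N/mm
d = (8D³N_a·k / G)^(1/4) = (8·28.0³·11·8.2993 / (76.7×10³))^0.25
  = (209.03)^0.25 = 3.8023 mm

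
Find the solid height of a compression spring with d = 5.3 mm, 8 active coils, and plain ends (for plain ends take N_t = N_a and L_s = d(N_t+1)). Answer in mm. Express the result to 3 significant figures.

47.7 mm

plain ends: N_t = N_a = 8
L_s = d·(N_t+1) = 5.3 × 9 = 47.7 mm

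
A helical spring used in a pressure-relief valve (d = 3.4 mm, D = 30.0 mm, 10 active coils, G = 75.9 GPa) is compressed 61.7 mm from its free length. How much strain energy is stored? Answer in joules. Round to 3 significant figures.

8.94 J

k = Gd⁴/(8D³N_a) = (75.9×10³)(3.4⁴)/(8·30.0³·10) = 4.6957 N/mm
U = ½kδ² = 0.5 × 4.6957 × 61.7² = 8938.1 N·mm = 8.9381 J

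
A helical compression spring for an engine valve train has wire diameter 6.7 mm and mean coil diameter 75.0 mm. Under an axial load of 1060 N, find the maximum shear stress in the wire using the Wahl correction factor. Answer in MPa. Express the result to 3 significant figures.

Spring index C = D/d = 75.0/6.7 = 11.1940
K_W = (4C−1)/(4C−4) + 0.615/C = 43.776/40.776 + 0.0549 = 1.1285
τ₀ = 8FD/(πd³) = 8·1060·75.0/(π·6.7³) = 636000/944.87 = 673.11 MPa
τ_max = K·τ₀ = 1.1285 × 673.11 = 759.61 MPa

760 MPa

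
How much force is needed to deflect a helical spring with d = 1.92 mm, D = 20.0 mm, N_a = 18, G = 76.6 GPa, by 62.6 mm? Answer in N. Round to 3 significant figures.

56.6 N

k = Gd⁴/(8D³N_a) = (76.6×10³)(1.92⁴)/(8·20.0³·18) = 0.90361 N/mm
F = k·δ = 0.90361 × 62.6 = 56.566 N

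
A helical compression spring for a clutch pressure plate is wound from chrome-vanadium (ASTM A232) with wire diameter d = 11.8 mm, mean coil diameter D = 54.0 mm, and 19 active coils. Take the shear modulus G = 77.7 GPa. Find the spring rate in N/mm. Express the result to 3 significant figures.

k = Gd⁴/(8D³N_a) = (77.7×10³ × 11.8⁴) / (8 × 54.0³ × 19)
  = 1.50643e+09 / 2.39345e+07 = 62.94 N/mm

62.9 N/mm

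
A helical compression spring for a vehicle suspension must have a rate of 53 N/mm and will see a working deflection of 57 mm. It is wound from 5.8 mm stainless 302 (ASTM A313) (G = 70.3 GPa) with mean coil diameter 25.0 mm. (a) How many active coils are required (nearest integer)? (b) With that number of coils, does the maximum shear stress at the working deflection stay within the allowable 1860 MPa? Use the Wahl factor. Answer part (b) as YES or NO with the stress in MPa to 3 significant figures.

(a) 12 coils; (b) YES, τ_max = 1350 MPa

N_a = Gd⁴/(8D³k) = (70.3×10³)(5.8⁴)/(8·25.0³·53) = 12.01 → N_a = 12
Actual rate k = Gd⁴/(8D³·12) = 53.037 N/mm
Working load F = kδ = 53.037·57 = 3023.1 N
C = 25.0/5.8 = 4.3103; K_W = (4C−1)/(4C−4)+0.615/C = 1.3692
τ_max = K_W·8FD/(πd³) = 1.3692·986.39 = 1350.6 MPa
τ_max ≤ 1860 MPa → acceptable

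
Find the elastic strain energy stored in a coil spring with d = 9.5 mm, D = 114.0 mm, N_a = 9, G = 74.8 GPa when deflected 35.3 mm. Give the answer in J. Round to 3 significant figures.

3.56 J

k = Gd⁴/(8D³N_a) = (74.8×10³)(9.5⁴)/(8·114.0³·9) = 5.7115 N/mm
U = ½kδ² = 0.5 × 5.7115 × 35.3² = 3558.5 N·mm = 3.5585 J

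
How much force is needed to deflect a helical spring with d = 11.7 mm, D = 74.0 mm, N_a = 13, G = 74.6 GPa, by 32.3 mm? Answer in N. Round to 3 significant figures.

k = Gd⁴/(8D³N_a) = (74.6×10³)(11.7⁴)/(8·74.0³·13) = 33.171 N/mm
F = k·δ = 33.171 × 32.3 = 1071.4 N

1070 N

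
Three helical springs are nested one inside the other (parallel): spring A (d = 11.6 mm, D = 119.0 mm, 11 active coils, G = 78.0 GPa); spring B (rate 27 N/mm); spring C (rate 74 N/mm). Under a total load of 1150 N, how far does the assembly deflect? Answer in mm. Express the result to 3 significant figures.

10.4 mm

k_A = Gd⁴/(8D³N_a) = (78.0×10³)(11.6⁴)/(8·119.0³·11) = 9.5236 N/mm
Parallel: k_eq = 9.5236 + 27 + 74 = 110.52 N/mm
δ = F/k_eq = 1150/110.52 = 10.405 mm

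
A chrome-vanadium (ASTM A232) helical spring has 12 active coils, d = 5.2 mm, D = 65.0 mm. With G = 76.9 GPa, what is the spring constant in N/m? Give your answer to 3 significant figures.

k = Gd⁴/(8D³N_a) = (76.9×10³ × 5.2⁴) / (8 × 65.0³ × 12)
  = 5.62263e+07 / 2.6364e+07 = 2.1327 N/mm = 2132.7 N/m

2130 N/m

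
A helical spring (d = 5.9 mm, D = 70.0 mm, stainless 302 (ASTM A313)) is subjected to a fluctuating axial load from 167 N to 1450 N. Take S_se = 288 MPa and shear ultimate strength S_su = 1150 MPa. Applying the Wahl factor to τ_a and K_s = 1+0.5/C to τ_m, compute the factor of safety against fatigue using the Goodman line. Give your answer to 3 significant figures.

0.357

C = D/d = 70.0/5.9 = 11.8644; K_W = (4C−1)/(4C−4)+0.615/C = 1.1209; K_s = 1+0.5/C = 1.0421
F_a = (F_max−F_min)/2 = 641.5 N; F_m = (F_max+F_min)/2 = 808.5 N
τ_a = K_W·8F_aD/(πd³) = 1.1209 × 556.77 = 624.07 MPa
τ_m = K_s·8F_mD/(πd³) = 1.0421 × 701.72 = 731.29 MPa
Goodman: 1/n_f = τ_a/S_se + τ_m/S_su = 624.07/288 + 731.29/1150 = 2.16691 + 0.63590 = 2.8028
n_f = 1/2.8028 = 0.3568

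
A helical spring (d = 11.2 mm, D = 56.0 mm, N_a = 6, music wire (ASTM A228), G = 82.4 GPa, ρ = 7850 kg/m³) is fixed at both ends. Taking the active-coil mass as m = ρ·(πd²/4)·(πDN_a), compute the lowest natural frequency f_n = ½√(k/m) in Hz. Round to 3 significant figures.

217 Hz

k = Gd⁴/(8D³N_a) = (82.4×10³)(11.2⁴)/(8·56.0³·6) = 153.81 N/mm = 1.5381e+05 N/m
Wire length L = πDN_a = π·56.0·6 = 1055.6 mm
m = ρ·(πd²/4)·L = 7850 × 98.52×10⁻⁶ m² × 1.0556 m = 0.81637 kg
f_n = ½√(k/m) = 0.5·√(1.5381e+05/0.81637) = 0.5·√(1.8841e+05) = 217.03 Hz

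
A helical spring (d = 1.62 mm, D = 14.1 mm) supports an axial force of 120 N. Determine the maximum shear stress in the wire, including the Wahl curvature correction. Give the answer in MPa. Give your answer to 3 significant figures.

Spring index C = D/d = 14.1/1.62 = 8.7037
K_W = (4C−1)/(4C−4) + 0.615/C = 33.815/30.815 + 0.0707 = 1.1680
τ₀ = 8FD/(πd³) = 8·120·14.1/(π·1.62³) = 13536/13.357 = 1013.4 MPa
τ_max = K·τ₀ = 1.1680 × 1013.4 = 1183.7 MPa

1180 MPa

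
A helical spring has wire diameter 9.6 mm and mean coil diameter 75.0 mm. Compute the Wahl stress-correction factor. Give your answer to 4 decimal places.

1.1888

C = D/d = 75.0/9.6 = 7.8125
K_W = (4C−1)/(4C−4) + 0.615/C = 30.250/27.250 + 0.0787 = 1.1888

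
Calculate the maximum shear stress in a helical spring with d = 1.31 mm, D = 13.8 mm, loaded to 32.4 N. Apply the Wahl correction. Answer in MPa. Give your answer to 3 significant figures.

576 MPa

Spring index C = D/d = 13.8/1.31 = 10.5344
K_W = (4C−1)/(4C−4) + 0.615/C = 41.137/38.137 + 0.0584 = 1.1370
τ₀ = 8FD/(πd³) = 8·32.4·13.8/(π·1.31³) = 3576.96/7.0626 = 506.47 MPa
τ_max = K·τ₀ = 1.1370 × 506.47 = 575.87 MPa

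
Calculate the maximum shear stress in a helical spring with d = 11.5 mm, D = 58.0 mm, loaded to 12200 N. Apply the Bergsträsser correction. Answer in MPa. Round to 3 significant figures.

1530 MPa

Spring index C = D/d = 58.0/11.5 = 5.0435
K_B = (4C+2)/(4C−3) = 22.174/17.174 = 1.2911
τ₀ = 8FD/(πd³) = 8·12200·58.0/(π·11.5³) = 5.6608e+06/4778 = 1184.8 MPa
τ_max = K·τ₀ = 1.2911 × 1184.8 = 1529.7 MPa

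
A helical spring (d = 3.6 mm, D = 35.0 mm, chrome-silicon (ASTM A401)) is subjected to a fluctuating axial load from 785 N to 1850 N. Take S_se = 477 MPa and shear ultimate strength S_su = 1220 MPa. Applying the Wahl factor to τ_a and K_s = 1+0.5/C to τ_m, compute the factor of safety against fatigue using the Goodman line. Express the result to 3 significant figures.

C = D/d = 35.0/3.6 = 9.7222; K_W = (4C−1)/(4C−4)+0.615/C = 1.1492; K_s = 1+0.5/C = 1.0514
F_a = (F_max−F_min)/2 = 532.5 N; F_m = (F_max+F_min)/2 = 1317.5 N
τ_a = K_W·8F_aD/(πd³) = 1.1492 × 1017.2 = 1169 MPa
τ_m = K_s·8F_mD/(πd³) = 1.0514 × 2516.8 = 2646.3 MPa
Goodman: 1/n_f = τ_a/S_se + τ_m/S_su = 1169/477 + 2646.3/1220 = 2.45084 + 2.16906 = 4.6199
n_f = 1/4.6199 = 0.2165

0.216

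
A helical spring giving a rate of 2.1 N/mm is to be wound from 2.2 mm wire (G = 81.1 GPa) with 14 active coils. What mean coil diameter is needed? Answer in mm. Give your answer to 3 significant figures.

D = (Gd⁴/(8N_a·k))^(1/3) = (81.1×10³·2.2⁴/(8·14·2.1))^(1/3)
  = (8077.45)^(1/3) = 20.0643 mm

20.1 mm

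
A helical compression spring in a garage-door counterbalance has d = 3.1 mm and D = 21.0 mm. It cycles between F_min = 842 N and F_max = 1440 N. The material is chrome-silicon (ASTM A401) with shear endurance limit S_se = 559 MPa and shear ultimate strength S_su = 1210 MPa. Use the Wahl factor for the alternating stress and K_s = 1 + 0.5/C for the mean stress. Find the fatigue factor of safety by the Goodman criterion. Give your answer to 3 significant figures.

0.334

C = D/d = 21.0/3.1 = 6.7742; K_W = (4C−1)/(4C−4)+0.615/C = 1.2207; K_s = 1+0.5/C = 1.0738
F_a = (F_max−F_min)/2 = 299 N; F_m = (F_max+F_min)/2 = 1141 N
τ_a = K_W·8F_aD/(πd³) = 1.2207 × 536.72 = 655.16 MPa
τ_m = K_s·8F_mD/(πd³) = 1.0738 × 2048.1 = 2199.3 MPa
Goodman: 1/n_f = τ_a/S_se + τ_m/S_su = 655.16/559 + 2199.3/1210 = 1.17202 + 1.81761 = 2.9896
n_f = 1/2.9896 = 0.3345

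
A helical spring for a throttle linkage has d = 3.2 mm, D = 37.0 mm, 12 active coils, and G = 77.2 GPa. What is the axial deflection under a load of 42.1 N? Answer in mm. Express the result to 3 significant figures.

25.3 mm

k = Gd⁴/(8D³N_a) = (77.2×10³)(3.2⁴)/(8·37.0³·12) = 1.6647 N/mm
δ = F/k = 42.1 / 1.6647 = 25.29 mm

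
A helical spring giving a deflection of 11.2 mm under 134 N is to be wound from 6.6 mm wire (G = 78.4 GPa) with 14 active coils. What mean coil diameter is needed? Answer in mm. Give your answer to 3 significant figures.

Required rate k = F/δ = 134/11.2 = 11.964 N/mm
D = (Gd⁴/(8N_a·k))^(1/3) = (78.4×10³·6.6⁴/(8·14·11.964))^(1/3)
  = (111016)^(1/3) = 48.0613 mm

48.1 mm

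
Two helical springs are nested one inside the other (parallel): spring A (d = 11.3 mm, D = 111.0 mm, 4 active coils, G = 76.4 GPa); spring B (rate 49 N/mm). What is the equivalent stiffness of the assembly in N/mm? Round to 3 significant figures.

k_A = Gd⁴/(8D³N_a) = (76.4×10³)(11.3⁴)/(8·111.0³·4) = 28.463 N/mm
Parallel: k_eq = 28.463 + 49 = 77.463 N/mm

77.5 N/mm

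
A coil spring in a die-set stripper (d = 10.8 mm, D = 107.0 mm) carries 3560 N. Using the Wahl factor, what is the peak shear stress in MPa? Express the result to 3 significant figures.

Spring index C = D/d = 107.0/10.8 = 9.9074
K_W = (4C−1)/(4C−4) + 0.615/C = 38.630/35.630 + 0.0621 = 1.1463
τ₀ = 8FD/(πd³) = 8·3560·107.0/(π·10.8³) = 3.04736e+06/3957.5 = 770.02 MPa
τ_max = K·τ₀ = 1.1463 × 770.02 = 882.66 MPa

883 MPa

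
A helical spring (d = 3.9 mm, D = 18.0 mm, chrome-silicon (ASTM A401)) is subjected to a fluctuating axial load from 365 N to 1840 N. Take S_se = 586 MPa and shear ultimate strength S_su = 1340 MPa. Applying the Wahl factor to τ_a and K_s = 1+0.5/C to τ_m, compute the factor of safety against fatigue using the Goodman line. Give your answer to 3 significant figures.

0.498

C = D/d = 18.0/3.9 = 4.6154; K_W = (4C−1)/(4C−4)+0.615/C = 1.3407; K_s = 1+0.5/C = 1.1083
F_a = (F_max−F_min)/2 = 737.5 N; F_m = (F_max+F_min)/2 = 1102.5 N
τ_a = K_W·8F_aD/(πd³) = 1.3407 × 569.88 = 764.03 MPa
τ_m = K_s·8F_mD/(πd³) = 1.1083 × 851.92 = 944.21 MPa
Goodman: 1/n_f = τ_a/S_se + τ_m/S_su = 764.03/586 + 944.21/1340 = 1.30381 + 0.70463 = 2.0084
n_f = 1/2.0084 = 0.4979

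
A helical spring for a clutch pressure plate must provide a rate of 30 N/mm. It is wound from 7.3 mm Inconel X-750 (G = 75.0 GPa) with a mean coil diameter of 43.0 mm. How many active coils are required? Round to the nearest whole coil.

N_a = Gd⁴/(8D³k) = (75.0×10³ × 7.3⁴)/(8 × 43.0³ × 30)
    = 2.12987e+08 / 1.90817e+07 = 11.16 → 11 coils

11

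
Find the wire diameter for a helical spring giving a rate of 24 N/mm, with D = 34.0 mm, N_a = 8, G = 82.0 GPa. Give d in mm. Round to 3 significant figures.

d = (8D³N_a·k / G)^(1/4) = (8·34.0³·8·24 / (82.0×10³))^0.25
  = (736.23)^0.25 = 5.2090 mm

5.21 mm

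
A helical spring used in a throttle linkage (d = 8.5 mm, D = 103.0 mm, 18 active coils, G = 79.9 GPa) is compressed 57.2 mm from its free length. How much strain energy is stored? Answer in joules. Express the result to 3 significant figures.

k = Gd⁴/(8D³N_a) = (79.9×10³)(8.5⁴)/(8·103.0³·18) = 2.6506 N/mm
U = ½kδ² = 0.5 × 2.6506 × 57.2² = 4336.2 N·mm = 4.3362 J

4.34 J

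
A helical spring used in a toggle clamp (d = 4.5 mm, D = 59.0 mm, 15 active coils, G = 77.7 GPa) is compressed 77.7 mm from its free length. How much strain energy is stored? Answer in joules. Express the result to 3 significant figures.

k = Gd⁴/(8D³N_a) = (77.7×10³)(4.5⁴)/(8·59.0³·15) = 1.2928 N/mm
U = ½kδ² = 0.5 × 1.2928 × 77.7² = 3902.5 N·mm = 3.9025 J

3.90 J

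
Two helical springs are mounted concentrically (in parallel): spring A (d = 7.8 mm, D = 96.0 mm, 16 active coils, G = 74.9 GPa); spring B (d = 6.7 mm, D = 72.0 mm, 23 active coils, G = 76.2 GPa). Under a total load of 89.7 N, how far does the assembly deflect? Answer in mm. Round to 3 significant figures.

k_A = Gd⁴/(8D³N_a) = (74.9×10³)(7.8⁴)/(8·96.0³·16) = 2.4481 N/mm
k_B = Gd⁴/(8D³N_a) = (76.2×10³)(6.7⁴)/(8·72.0³·23) = 2.2358 N/mm
Parallel: k_eq = 2.4481 + 2.2358 = 4.684 N/mm
δ = F/k_eq = 89.7/4.684 = 19.15 mm

19.2 mm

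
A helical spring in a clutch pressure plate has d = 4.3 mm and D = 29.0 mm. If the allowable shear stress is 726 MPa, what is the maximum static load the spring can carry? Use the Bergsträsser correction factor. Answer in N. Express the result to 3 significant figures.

647 N

C = D/d = 29.0/4.3 = 6.7442
K_B = (4C+2)/(4C−3) = 28.977/23.977 = 1.2085
τ_max = K·8FD/(πd³) → F_max = τ_allow·πd³/(8DK)
F_max = 726·π·4.3³/(8·29.0·1.2085) = 1.8134e+05/280.38 = 646.76 N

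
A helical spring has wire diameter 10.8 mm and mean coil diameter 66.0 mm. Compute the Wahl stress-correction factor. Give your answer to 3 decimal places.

C = D/d = 66.0/10.8 = 6.1111
K_W = (4C−1)/(4C−4) + 0.615/C = 23.444/20.444 + 0.1006 = 1.2474

1.247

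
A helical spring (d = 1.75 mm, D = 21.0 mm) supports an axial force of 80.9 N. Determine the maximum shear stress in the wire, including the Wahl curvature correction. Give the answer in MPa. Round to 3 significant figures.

Spring index C = D/d = 21.0/1.75 = 12.0000
K_W = (4C−1)/(4C−4) + 0.615/C = 47.000/44.000 + 0.0512 = 1.1194
τ₀ = 8FD/(πd³) = 8·80.9·21.0/(π·1.75³) = 13591.2/16.837 = 807.22 MPa
τ_max = K·τ₀ = 1.1194 × 807.22 = 903.63 MPa

904 MPa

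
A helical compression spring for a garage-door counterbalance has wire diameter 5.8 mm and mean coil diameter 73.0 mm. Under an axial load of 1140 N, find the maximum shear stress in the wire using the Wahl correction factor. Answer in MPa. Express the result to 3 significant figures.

Spring index C = D/d = 73.0/5.8 = 12.5862
K_W = (4C−1)/(4C−4) + 0.615/C = 49.345/46.345 + 0.0489 = 1.1136
τ₀ = 8FD/(πd³) = 8·1140·73.0/(π·5.8³) = 665760/612.96 = 1086.1 MPa
τ_max = K·τ₀ = 1.1136 × 1086.1 = 1209.5 MPa

1210 MPa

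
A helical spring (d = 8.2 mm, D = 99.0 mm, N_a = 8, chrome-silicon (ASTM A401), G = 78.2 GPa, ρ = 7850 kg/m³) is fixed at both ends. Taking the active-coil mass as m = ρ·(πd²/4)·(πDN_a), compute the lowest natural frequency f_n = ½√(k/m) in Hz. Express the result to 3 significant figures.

k = Gd⁴/(8D³N_a) = (78.2×10³)(8.2⁴)/(8·99.0³·8) = 5.6935 N/mm = 5693.5 N/m
Wire length L = πDN_a = π·99.0·8 = 2488.1 mm
m = ρ·(πd²/4)·L = 7850 × 52.81×10⁻⁶ m² × 2.4881 m = 1.0315 kg
f_n = ½√(k/m) = 0.5·√(5693.5/1.0315) = 0.5·√(5519.7) = 37.147 Hz

37.1 Hz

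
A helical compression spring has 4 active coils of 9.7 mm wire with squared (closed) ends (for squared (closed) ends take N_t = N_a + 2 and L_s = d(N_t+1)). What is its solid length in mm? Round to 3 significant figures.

67.9 mm

squared (closed) ends: N_t = N_a + 2 = 4 + 2 = 6
L_s = d·(N_t+1) = 9.7 × 7 = 67.9 mm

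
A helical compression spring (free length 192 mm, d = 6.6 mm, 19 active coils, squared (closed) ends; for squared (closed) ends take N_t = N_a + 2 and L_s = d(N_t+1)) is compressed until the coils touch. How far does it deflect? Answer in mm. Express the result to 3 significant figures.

46.8 mm

N_t = 21; L_s = 6.6·22 = 145.2 mm
δ_solid = L₀ − L_s = 192 − 145.2 = 46.8 mm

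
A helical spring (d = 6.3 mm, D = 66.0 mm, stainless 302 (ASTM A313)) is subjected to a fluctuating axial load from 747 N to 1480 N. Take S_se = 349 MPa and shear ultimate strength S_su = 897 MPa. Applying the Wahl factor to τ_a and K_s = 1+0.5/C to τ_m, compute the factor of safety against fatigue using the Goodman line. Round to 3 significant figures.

C = D/d = 66.0/6.3 = 10.4762; K_W = (4C−1)/(4C−4)+0.615/C = 1.1379; K_s = 1+0.5/C = 1.0477
F_a = (F_max−F_min)/2 = 366.5 N; F_m = (F_max+F_min)/2 = 1113.5 N
τ_a = K_W·8F_aD/(πd³) = 1.1379 × 246.34 = 280.3 MPa
τ_m = K_s·8F_mD/(πd³) = 1.0477 × 748.43 = 784.15 MPa
Goodman: 1/n_f = τ_a/S_se + τ_m/S_su = 280.3/349 + 784.15/897 = 0.80315 + 0.87420 = 1.6773
n_f = 1/1.6773 = 0.5962

0.596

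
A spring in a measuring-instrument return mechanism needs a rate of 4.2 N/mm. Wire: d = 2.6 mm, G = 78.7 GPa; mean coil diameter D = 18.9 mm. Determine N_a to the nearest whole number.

N_a = Gd⁴/(8D³k) = (78.7×10³ × 2.6⁴)/(8 × 18.9³ × 4.2)
    = 3.5964e+06 / 226843 = 15.85 → 16 coils

16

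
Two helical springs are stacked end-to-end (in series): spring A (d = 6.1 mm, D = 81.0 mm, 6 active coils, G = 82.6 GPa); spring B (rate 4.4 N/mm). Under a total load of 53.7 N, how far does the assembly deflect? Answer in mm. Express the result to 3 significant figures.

24.2 mm

k_A = Gd⁴/(8D³N_a) = (82.6×10³)(6.1⁴)/(8·81.0³·6) = 4.4834 N/mm
Series: 1/k_eq = 1/4.4834 + 1/4.4 = 0.45032; k_eq = 2.2206 N/mm
δ = F/k_eq = 53.7/2.2206 = 24.182 mm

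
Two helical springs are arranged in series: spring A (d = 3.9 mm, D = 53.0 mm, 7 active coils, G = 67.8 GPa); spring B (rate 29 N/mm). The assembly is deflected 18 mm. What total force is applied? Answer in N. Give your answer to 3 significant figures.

k_A = Gd⁴/(8D³N_a) = (67.8×10³)(3.9⁴)/(8·53.0³·7) = 1.8814 N/mm
Series: 1/k_eq = 1/1.8814 + 1/29 = 0.56601; k_eq = 1.7667 N/mm
F = k_eq·δ = 1.7667·18 = 31.801 N

31.8 N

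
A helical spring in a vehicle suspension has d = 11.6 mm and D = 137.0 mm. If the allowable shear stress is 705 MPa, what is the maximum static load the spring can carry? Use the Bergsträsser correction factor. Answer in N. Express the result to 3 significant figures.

2830 N

C = D/d = 137.0/11.6 = 11.8103
K_B = (4C+2)/(4C−3) = 49.241/44.241 = 1.1130
τ_max = K·8FD/(πd³) → F_max = τ_allow·πd³/(8DK)
F_max = 705·π·11.6³/(8·137.0·1.1130) = 3.4571e+06/1219.9 = 2834 N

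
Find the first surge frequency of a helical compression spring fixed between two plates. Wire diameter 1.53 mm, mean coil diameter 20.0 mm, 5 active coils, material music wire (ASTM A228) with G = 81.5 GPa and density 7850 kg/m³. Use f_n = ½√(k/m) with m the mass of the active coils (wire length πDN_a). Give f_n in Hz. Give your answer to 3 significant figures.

277 Hz

k = Gd⁴/(8D³N_a) = (81.5×10³)(1.53⁴)/(8·20.0³·5) = 1.3956 N/mm = 1395.6 N/m
Wire length L = πDN_a = π·20.0·5 = 314.16 mm
m = ρ·(πd²/4)·L = 7850 × 1.8385×10⁻⁶ m² × 0.31416 m = 0.0045341 kg
f_n = ½√(k/m) = 0.5·√(1395.6/0.0045341) = 0.5·√(3.0781e+05) = 277.4 Hz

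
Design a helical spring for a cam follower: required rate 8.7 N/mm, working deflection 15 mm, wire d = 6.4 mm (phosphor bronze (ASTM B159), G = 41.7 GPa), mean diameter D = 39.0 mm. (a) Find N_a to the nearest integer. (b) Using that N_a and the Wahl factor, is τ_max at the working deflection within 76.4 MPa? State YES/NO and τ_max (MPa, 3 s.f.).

(a) 17 coils; (b) YES, τ_max = 61.5 MPa

N_a = Gd⁴/(8D³k) = (41.7×10³)(6.4⁴)/(8·39.0³·8.7) = 16.95 → N_a = 17
Actual rate k = Gd⁴/(8D³·17) = 8.6721 N/mm
Working load F = kδ = 8.6721·15 = 130.08 N
C = 39.0/6.4 = 6.0938; K_W = (4C−1)/(4C−4)+0.615/C = 1.2482
τ_max = K_W·8FD/(πd³) = 1.2482·49.281 = 61.511 MPa
τ_max ≤ 76.4 MPa → acceptable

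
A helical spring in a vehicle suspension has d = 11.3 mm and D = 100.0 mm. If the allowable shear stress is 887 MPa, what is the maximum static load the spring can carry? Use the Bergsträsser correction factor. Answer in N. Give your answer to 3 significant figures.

4350 N

C = D/d = 100.0/11.3 = 8.8496
K_B = (4C+2)/(4C−3) = 37.398/32.398 = 1.1543
τ_max = K·8FD/(πd³) → F_max = τ_allow·πd³/(8DK)
F_max = 887·π·11.3³/(8·100.0·1.1543) = 4.0208e+06/923.46 = 4354 N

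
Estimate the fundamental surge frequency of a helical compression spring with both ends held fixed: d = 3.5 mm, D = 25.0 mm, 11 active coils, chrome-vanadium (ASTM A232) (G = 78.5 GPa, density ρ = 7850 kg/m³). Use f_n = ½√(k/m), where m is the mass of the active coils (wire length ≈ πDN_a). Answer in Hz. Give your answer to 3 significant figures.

k = Gd⁴/(8D³N_a) = (78.5×10³)(3.5⁴)/(8·25.0³·11) = 8.5672 N/mm = 8567.2 N/m
Wire length L = πDN_a = π·25.0·11 = 863.94 mm
m = ρ·(πd²/4)·L = 7850 × 9.6211×10⁻⁶ m² × 0.86394 m = 0.06525 kg
f_n = ½√(k/m) = 0.5·√(8567.2/0.06525) = 0.5·√(1.313e+05) = 181.18 Hz

181 Hz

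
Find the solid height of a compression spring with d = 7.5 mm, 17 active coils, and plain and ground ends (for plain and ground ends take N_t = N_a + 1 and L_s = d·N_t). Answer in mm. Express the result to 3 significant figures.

135 mm

plain and ground ends: N_t = N_a + 1 = 17 + 1 = 18
L_s = d·N_t = 7.5 × 18 = 135 mm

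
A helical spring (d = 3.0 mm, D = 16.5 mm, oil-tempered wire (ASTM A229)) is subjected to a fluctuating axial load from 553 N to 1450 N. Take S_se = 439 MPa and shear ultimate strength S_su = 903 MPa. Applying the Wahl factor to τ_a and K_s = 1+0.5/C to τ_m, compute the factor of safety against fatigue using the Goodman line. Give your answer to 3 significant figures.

0.255

C = D/d = 16.5/3.0 = 5.5000; K_W = (4C−1)/(4C−4)+0.615/C = 1.2785; K_s = 1+0.5/C = 1.0909
F_a = (F_max−F_min)/2 = 448.5 N; F_m = (F_max+F_min)/2 = 1001.5 N
τ_a = K_W·8F_aD/(πd³) = 1.2785 × 697.95 = 892.32 MPa
τ_m = K_s·8F_mD/(πd³) = 1.0909 × 1558.5 = 1700.2 MPa
Goodman: 1/n_f = τ_a/S_se + τ_m/S_su = 892.32/439 + 1700.2/903 = 2.03261 + 1.88283 = 3.9154
n_f = 1/3.9154 = 0.2554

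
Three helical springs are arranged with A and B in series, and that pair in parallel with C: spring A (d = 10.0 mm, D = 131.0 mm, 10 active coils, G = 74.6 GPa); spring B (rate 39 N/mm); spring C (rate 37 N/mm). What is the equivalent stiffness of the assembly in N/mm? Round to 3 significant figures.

40.7 N/mm

k_A = Gd⁴/(8D³N_a) = (74.6×10³)(10.0⁴)/(8·131.0³·10) = 4.148 N/mm
Springs A,B series: k_AB = 1/(1/4.148+1/39) = 3.7492 N/mm; parallel with C: k_eq = 3.7492+37 = 40.749 N/mm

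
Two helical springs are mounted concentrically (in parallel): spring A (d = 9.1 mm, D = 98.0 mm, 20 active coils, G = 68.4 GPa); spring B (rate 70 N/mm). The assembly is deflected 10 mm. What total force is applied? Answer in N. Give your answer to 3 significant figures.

k_A = Gd⁴/(8D³N_a) = (68.4×10³)(9.1⁴)/(8·98.0³·20) = 3.1148 N/mm
Parallel: k_eq = 3.1148 + 70 = 73.115 N/mm
F = k_eq·δ = 73.115·10 = 731.15 N

731 N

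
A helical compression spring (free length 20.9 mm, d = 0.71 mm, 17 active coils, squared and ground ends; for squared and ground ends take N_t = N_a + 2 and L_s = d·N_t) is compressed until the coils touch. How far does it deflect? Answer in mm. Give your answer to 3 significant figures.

N_t = 19; L_s = 0.71·19 = 13.49 mm
δ_solid = L₀ − L_s = 20.9 − 13.49 = 7.41 mm

7.41 mm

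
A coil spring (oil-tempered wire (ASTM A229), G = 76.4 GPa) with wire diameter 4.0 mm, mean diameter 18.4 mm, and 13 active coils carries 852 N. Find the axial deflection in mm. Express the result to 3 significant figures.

k = Gd⁴/(8D³N_a) = (76.4×10³)(4.0⁴)/(8·18.4³·13) = 30.189 N/mm
δ = F/k = 852 / 30.189 = 28.222 mm

28.2 mm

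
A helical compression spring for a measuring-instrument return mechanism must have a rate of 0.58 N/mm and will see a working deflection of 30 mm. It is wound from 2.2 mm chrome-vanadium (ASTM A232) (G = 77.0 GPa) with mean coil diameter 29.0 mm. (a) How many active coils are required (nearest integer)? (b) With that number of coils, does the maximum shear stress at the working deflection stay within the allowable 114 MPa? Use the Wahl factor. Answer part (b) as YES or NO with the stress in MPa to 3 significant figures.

(a) 16 coils; (b) NO, τ_max = 133 MPa

N_a = Gd⁴/(8D³k) = (77.0×10³)(2.2⁴)/(8·29.0³·0.58) = 15.94 → N_a = 16
Actual rate k = Gd⁴/(8D³·16) = 0.5778 N/mm
Working load F = kδ = 0.5778·30 = 17.334 N
C = 29.0/2.2 = 13.1818; K_W = (4C−1)/(4C−4)+0.615/C = 1.1082
τ_max = K_W·8FD/(πd³) = 1.1082·120.22 = 133.23 MPa
τ_max > 114 MPa → exceeds allowable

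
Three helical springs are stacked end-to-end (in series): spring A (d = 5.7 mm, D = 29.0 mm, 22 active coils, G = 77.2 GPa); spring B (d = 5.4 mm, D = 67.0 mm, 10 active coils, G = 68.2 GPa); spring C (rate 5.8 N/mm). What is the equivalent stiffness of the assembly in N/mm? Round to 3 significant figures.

1.56 N/mm

k_A = Gd⁴/(8D³N_a) = (77.2×10³)(5.7⁴)/(8·29.0³·22) = 18.985 N/mm
k_B = Gd⁴/(8D³N_a) = (68.2×10³)(5.4⁴)/(8·67.0³·10) = 2.4102 N/mm
Series: 1/k_eq = 1/18.985 + 1/2.4102 + 1/5.8 = 0.64; k_eq = 1.5625 N/mm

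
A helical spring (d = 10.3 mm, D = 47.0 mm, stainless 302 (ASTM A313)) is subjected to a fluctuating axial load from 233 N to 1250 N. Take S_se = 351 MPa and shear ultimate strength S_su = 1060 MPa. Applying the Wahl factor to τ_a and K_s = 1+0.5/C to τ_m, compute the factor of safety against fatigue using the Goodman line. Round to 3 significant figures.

3.35

C = D/d = 47.0/10.3 = 4.5631; K_W = (4C−1)/(4C−4)+0.615/C = 1.3453; K_s = 1+0.5/C = 1.1096
F_a = (F_max−F_min)/2 = 508.5 N; F_m = (F_max+F_min)/2 = 741.5 N
τ_a = K_W·8F_aD/(πd³) = 1.3453 × 55.695 = 74.925 MPa
τ_m = K_s·8F_mD/(πd³) = 1.1096 × 81.215 = 90.114 MPa
Goodman: 1/n_f = τ_a/S_se + τ_m/S_su = 74.925/351 + 90.114/1060 = 0.21346 + 0.08501 = 0.29847
n_f = 1/0.29847 = 3.35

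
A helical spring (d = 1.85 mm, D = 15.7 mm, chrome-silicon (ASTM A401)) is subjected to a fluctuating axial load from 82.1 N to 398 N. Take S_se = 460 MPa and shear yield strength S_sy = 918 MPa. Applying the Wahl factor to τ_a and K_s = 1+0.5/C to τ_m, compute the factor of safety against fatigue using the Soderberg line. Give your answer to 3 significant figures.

0.233

C = D/d = 15.7/1.85 = 8.4865; K_W = (4C−1)/(4C−4)+0.615/C = 1.1726; K_s = 1+0.5/C = 1.0589
F_a = (F_max−F_min)/2 = 157.95 N; F_m = (F_max+F_min)/2 = 240.05 N
τ_a = K_W·8F_aD/(πd³) = 1.1726 × 997.34 = 1169.5 MPa
τ_m = K_s·8F_mD/(πd³) = 1.0589 × 1515.7 = 1605 MPa
Soderberg: 1/n_f = τ_a/S_se + τ_m/S_sy = 1169.5/460 + 1605/918 = 2.54246 + 1.74842 = 4.2909
n_f = 1/4.2909 = 0.2331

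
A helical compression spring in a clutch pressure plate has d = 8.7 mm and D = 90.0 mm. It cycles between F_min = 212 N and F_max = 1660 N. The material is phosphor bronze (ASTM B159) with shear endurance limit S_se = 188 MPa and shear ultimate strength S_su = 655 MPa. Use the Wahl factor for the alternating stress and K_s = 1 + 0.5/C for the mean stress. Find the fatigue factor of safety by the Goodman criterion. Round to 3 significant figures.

0.488

C = D/d = 90.0/8.7 = 10.3448; K_W = (4C−1)/(4C−4)+0.615/C = 1.1397; K_s = 1+0.5/C = 1.0483
F_a = (F_max−F_min)/2 = 724 N; F_m = (F_max+F_min)/2 = 936 N
τ_a = K_W·8F_aD/(πd³) = 1.1397 × 251.98 = 287.18 MPa
τ_m = K_s·8F_mD/(πd³) = 1.0483 × 325.76 = 341.51 MPa
Goodman: 1/n_f = τ_a/S_se + τ_m/S_su = 287.18/188 + 341.51/655 = 1.52756 + 0.52139 = 2.0489
n_f = 1/2.0489 = 0.4881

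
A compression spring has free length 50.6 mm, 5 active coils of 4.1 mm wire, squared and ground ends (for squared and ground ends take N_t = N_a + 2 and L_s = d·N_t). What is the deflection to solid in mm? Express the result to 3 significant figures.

21.9 mm

N_t = 7; L_s = 4.1·7 = 28.7 mm
δ_solid = L₀ − L_s = 50.6 − 28.7 = 21.9 mm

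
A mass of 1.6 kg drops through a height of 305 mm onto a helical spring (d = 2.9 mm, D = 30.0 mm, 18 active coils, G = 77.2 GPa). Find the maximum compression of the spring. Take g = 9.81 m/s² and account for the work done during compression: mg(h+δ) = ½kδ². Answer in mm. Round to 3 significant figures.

94.5 mm

k = Gd⁴/(8D³N_a) = (77.2×10³)(2.9⁴)/(8·30.0³·18) = 1.4044 N/mm
W = mg = 1.6 × 9.81 = 15.696 N
½kδ² − Wδ − Wh = 0 → δ = (W + √(W² + 2kWh))/k
δ = (15.696 + √(246.36 + 13446.3))/1.4044 = (15.696 + 117.02)/1.4044 = 94.499 mm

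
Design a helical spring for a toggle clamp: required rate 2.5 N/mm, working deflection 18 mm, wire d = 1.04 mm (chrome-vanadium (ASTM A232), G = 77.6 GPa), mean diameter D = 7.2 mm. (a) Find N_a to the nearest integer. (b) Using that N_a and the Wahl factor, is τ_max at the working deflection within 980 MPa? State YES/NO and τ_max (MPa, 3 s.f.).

N_a = Gd⁴/(8D³k) = (77.6×10³)(1.04⁴)/(8·7.2³·2.5) = 12.16 → N_a = 12
Actual rate k = Gd⁴/(8D³·12) = 2.5335 N/mm
Working load F = kδ = 2.5335·18 = 45.604 N
C = 7.2/1.04 = 6.9231; K_W = (4C−1)/(4C−4)+0.615/C = 1.2155
τ_max = K_W·8FD/(πd³) = 1.2155·743.31 = 903.46 MPa
τ_max ≤ 980 MPa → acceptable

(a) 12 coils; (b) YES, τ_max = 903 MPa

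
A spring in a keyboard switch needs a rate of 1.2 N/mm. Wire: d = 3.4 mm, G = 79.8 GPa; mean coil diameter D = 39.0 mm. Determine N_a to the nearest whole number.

19

N_a = Gd⁴/(8D³k) = (79.8×10³ × 3.4⁴)/(8 × 39.0³ × 1.2)
    = 1.0664e+07 / 569462 = 18.73 → 19 coils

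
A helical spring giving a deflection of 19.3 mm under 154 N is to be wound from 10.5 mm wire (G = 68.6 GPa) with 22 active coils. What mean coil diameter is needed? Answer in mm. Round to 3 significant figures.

Required rate k = F/δ = 154/19.3 = 7.9793 N/mm
D = (Gd⁴/(8N_a·k))^(1/3) = (68.6×10³·10.5⁴/(8·22·7.9793))^(1/3)
  = (593752)^(1/3) = 84.0495 mm

84.0 mm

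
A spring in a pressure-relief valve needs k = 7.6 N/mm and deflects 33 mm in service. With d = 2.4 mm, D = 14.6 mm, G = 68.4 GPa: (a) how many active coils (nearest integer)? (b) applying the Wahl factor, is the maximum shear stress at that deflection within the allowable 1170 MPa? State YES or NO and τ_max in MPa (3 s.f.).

N_a = Gd⁴/(8D³k) = (68.4×10³)(2.4⁴)/(8·14.6³·7.6) = 11.99 → N_a = 12
Actual rate k = Gd⁴/(8D³·12) = 7.5958 N/mm
Working load F = kδ = 7.5958·33 = 250.66 N
C = 14.6/2.4 = 6.0833; K_W = (4C−1)/(4C−4)+0.615/C = 1.2486
τ_max = K_W·8FD/(πd³) = 1.2486·674.13 = 841.75 MPa
τ_max ≤ 1170 MPa → acceptable

(a) 12 coils; (b) YES, τ_max = 842 MPa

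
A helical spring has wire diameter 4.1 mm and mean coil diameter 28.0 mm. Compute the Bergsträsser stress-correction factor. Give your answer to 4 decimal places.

1.2056

C = D/d = 28.0/4.1 = 6.8293
K_B = (4C+2)/(4C−3) = 29.317/24.317 = 1.2056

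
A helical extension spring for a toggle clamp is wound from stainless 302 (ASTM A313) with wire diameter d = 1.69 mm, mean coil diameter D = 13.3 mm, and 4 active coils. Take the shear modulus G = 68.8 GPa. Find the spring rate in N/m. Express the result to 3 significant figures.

k = Gd⁴/(8D³N_a) = (68.8×10³ × 1.69⁴) / (8 × 13.3³ × 4)
  = 561223 / 75284.4 = 7.4547 N/mm = 7454.7 N/m

7450 N/m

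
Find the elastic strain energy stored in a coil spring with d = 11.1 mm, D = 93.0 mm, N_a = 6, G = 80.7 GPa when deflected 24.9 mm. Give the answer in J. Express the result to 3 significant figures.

9.84 J

k = Gd⁴/(8D³N_a) = (80.7×10³)(11.1⁴)/(8·93.0³·6) = 31.73 N/mm
U = ½kδ² = 0.5 × 31.73 × 24.9² = 9836.6 N·mm = 9.8366 J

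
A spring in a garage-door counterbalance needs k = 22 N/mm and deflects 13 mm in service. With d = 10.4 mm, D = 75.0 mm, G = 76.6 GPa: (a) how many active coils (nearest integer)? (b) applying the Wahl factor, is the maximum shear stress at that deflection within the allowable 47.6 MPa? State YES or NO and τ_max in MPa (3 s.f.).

(a) 12 coils; (b) NO, τ_max = 58.9 MPa

N_a = Gd⁴/(8D³k) = (76.6×10³)(10.4⁴)/(8·75.0³·22) = 12.07 → N_a = 12
Actual rate k = Gd⁴/(8D³·12) = 22.126 N/mm
Working load F = kδ = 22.126·13 = 287.64 N
C = 75.0/10.4 = 7.2115; K_W = (4C−1)/(4C−4)+0.615/C = 1.2060
τ_max = K_W·8FD/(πd³) = 1.2060·48.837 = 58.899 MPa
τ_max > 47.6 MPa → exceeds allowable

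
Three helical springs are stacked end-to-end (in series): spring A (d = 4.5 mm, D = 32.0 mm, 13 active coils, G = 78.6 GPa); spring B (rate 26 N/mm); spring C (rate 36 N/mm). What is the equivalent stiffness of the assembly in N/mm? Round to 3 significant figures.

k_A = Gd⁴/(8D³N_a) = (78.6×10³)(4.5⁴)/(8·32.0³·13) = 9.4578 N/mm
Series: 1/k_eq = 1/9.4578 + 1/26 + 1/36 = 0.17197; k_eq = 5.8149 N/mm

5.81 N/mm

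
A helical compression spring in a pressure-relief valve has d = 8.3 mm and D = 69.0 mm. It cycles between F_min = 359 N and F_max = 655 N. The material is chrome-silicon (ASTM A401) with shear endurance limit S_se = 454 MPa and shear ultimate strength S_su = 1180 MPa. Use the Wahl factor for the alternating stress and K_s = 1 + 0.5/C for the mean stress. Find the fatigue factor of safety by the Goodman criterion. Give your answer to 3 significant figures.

C = D/d = 69.0/8.3 = 8.3133; K_W = (4C−1)/(4C−4)+0.615/C = 1.1765; K_s = 1+0.5/C = 1.0601
F_a = (F_max−F_min)/2 = 148 N; F_m = (F_max+F_min)/2 = 507 N
τ_a = K_W·8F_aD/(πd³) = 1.1765 × 45.48 = 53.508 MPa
τ_m = K_s·8F_mD/(πd³) = 1.0601 × 155.8 = 165.17 MPa
Goodman: 1/n_f = τ_a/S_se + τ_m/S_su = 53.508/454 + 165.17/1180 = 0.11786 + 0.13997 = 0.25783
n_f = 1/0.25783 = 3.878

3.88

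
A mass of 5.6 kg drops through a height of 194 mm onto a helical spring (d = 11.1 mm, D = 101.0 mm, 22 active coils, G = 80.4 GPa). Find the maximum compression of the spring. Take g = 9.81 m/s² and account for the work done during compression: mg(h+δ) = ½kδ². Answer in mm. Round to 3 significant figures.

k = Gd⁴/(8D³N_a) = (80.4×10³)(11.1⁴)/(8·101.0³·22) = 6.7309 N/mm
W = mg = 5.6 × 9.81 = 54.936 N
½kδ² − Wδ − Wh = 0 → δ = (W + √(W² + 2kWh))/k
δ = (54.936 + √(3018 + 143470))/6.7309 = (54.936 + 382.74)/6.7309 = 65.025 mm

65.0 mm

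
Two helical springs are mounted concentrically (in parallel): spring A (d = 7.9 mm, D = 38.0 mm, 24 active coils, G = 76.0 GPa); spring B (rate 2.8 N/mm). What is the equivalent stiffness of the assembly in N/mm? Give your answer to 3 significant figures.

k_A = Gd⁴/(8D³N_a) = (76.0×10³)(7.9⁴)/(8·38.0³·24) = 28.098 N/mm
Parallel: k_eq = 28.098 + 2.8 = 30.898 N/mm

30.9 N/mm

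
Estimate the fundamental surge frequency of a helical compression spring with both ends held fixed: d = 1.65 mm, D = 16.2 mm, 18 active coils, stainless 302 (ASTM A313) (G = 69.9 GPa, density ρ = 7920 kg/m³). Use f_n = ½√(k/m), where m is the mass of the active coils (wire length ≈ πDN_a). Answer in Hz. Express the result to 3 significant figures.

k = Gd⁴/(8D³N_a) = (69.9×10³)(1.65⁴)/(8·16.2³·18) = 0.84626 N/mm = 846.26 N/m
Wire length L = πDN_a = π·16.2·18 = 916.09 mm
m = ρ·(πd²/4)·L = 7920 × 2.1382×10⁻⁶ m² × 0.91609 m = 0.015514 kg
f_n = ½√(k/m) = 0.5·√(846.26/0.015514) = 0.5·√(54549) = 116.78 Hz

117 Hz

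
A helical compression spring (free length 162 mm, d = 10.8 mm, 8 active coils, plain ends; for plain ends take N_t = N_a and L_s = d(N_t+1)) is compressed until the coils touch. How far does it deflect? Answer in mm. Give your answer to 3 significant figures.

64.8 mm

N_t = 8; L_s = 10.8·9 = 97.2 mm
δ_solid = L₀ − L_s = 162 − 97.2 = 64.8 mm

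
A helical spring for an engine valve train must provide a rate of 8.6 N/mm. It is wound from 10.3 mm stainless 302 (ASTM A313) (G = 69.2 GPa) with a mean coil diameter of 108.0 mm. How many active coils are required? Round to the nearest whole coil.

9

N_a = Gd⁴/(8D³k) = (69.2×10³ × 10.3⁴)/(8 × 108.0³ × 8.6)
    = 7.78852e+08 / 8.66682e+07 = 8.987 → 9 coils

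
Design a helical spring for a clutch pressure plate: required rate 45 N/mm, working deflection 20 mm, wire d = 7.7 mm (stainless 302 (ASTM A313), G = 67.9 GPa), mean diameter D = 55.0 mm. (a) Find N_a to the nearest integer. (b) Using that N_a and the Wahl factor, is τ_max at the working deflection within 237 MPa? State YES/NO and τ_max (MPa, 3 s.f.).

(a) 4 coils; (b) NO, τ_max = 332 MPa

N_a = Gd⁴/(8D³k) = (67.9×10³)(7.7⁴)/(8·55.0³·45) = 3.985 → N_a = 4
Actual rate k = Gd⁴/(8D³·4) = 44.833 N/mm
Working load F = kδ = 44.833·20 = 896.65 N
C = 55.0/7.7 = 7.1429; K_W = (4C−1)/(4C−4)+0.615/C = 1.2082
τ_max = K_W·8FD/(πd³) = 1.2082·275.08 = 332.35 MPa
τ_max > 237 MPa → exceeds allowable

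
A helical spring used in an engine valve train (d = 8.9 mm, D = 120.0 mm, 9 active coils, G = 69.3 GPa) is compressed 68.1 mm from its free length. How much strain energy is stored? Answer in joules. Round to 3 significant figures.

8.10 J

k = Gd⁴/(8D³N_a) = (69.3×10³)(8.9⁴)/(8·120.0³·9) = 3.4948 N/mm
U = ½kδ² = 0.5 × 3.4948 × 68.1² = 8103.7 N·mm = 8.1037 J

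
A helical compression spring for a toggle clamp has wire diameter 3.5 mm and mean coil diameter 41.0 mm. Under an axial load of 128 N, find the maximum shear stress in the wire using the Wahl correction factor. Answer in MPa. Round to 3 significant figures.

Spring index C = D/d = 41.0/3.5 = 11.7143
K_W = (4C−1)/(4C−4) + 0.615/C = 45.857/42.857 + 0.0525 = 1.1225
τ₀ = 8FD/(πd³) = 8·128·41.0/(π·3.5³) = 41984/134.7 = 311.69 MPa
τ_max = K·τ₀ = 1.1225 × 311.69 = 349.88 MPa

350 MPa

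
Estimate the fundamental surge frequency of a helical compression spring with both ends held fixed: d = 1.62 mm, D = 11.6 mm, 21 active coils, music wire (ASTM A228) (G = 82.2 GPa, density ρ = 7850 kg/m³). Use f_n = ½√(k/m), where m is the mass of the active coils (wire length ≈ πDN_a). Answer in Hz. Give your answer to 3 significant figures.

k = Gd⁴/(8D³N_a) = (82.2×10³)(1.62⁴)/(8·11.6³·21) = 2.159 N/mm = 2159 N/m
Wire length L = πDN_a = π·11.6·21 = 765.29 mm
m = ρ·(πd²/4)·L = 7850 × 2.0612×10⁻⁶ m² × 0.76529 m = 0.012383 kg
f_n = ½√(k/m) = 0.5·√(2159/0.012383) = 0.5·√(1.7435e+05) = 208.78 Hz

209 Hz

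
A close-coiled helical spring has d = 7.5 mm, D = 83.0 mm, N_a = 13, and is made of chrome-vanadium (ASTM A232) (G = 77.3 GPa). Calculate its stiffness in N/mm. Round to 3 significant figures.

4.11 N/mm

k = Gd⁴/(8D³N_a) = (77.3×10³ × 7.5⁴) / (8 × 83.0³ × 13)
  = 2.44582e+08 / 5.94658e+07 = 4.113 N/mm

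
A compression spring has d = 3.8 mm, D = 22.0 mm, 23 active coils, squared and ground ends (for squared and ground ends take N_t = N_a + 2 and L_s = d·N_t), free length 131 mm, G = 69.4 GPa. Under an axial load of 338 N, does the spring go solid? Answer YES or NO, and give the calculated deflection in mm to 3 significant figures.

YES, δ = 45.8 mm

k = Gd⁴/(8D³N_a) = (69.4×10³)(3.8⁴)/(8·22.0³·23) = 7.386 N/mm
N_t = 25; L_s = 3.8·25 = 95 mm; δ_solid = L₀ − L_s = 131 − 95 = 36 mm
δ = F/k = 338/7.386 = 45.762 mm
δ ≥ δ_solid → spring goes solid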